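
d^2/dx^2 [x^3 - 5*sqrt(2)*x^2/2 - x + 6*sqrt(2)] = 6*x - 5*sqrt(2)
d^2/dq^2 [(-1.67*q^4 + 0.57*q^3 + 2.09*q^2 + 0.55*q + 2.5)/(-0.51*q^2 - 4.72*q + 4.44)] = (0.868733999999999*q^6 + 24.120144*q^5 + 200.54028*q^4 - 578.168502*q^3 + 434.435724*q^2 - 111.001032*q - 228.169328)/(0.132651*q^6 + 3.683016*q^5 + 30.62142*q^4 + 41.02624*q^3 - 266.58648*q^2 + 279.144576*q - 87.528384)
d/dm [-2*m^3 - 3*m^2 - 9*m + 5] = -6*m^2 - 6*m - 9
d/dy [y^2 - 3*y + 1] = 2*y - 3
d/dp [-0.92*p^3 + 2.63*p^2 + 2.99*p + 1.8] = -2.76*p^2 + 5.26*p + 2.99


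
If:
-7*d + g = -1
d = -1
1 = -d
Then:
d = -1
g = -8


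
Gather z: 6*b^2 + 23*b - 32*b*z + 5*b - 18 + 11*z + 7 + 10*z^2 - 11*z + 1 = 6*b^2 - 32*b*z + 28*b + 10*z^2 - 10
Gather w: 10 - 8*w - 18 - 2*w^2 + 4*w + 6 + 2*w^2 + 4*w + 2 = 0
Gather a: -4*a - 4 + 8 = 4 - 4*a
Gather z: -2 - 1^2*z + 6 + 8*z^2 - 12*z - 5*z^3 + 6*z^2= -5*z^3 + 14*z^2 - 13*z + 4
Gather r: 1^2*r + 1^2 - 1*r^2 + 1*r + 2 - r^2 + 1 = -2*r^2 + 2*r + 4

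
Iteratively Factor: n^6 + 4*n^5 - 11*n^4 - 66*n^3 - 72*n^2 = (n - 4)*(n^5 + 8*n^4 + 21*n^3 + 18*n^2) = n*(n - 4)*(n^4 + 8*n^3 + 21*n^2 + 18*n) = n^2*(n - 4)*(n^3 + 8*n^2 + 21*n + 18) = n^2*(n - 4)*(n + 2)*(n^2 + 6*n + 9) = n^2*(n - 4)*(n + 2)*(n + 3)*(n + 3)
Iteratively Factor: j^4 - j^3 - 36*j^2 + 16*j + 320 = (j + 4)*(j^3 - 5*j^2 - 16*j + 80) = (j - 5)*(j + 4)*(j^2 - 16) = (j - 5)*(j + 4)^2*(j - 4)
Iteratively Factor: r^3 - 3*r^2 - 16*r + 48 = (r - 4)*(r^2 + r - 12) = (r - 4)*(r - 3)*(r + 4)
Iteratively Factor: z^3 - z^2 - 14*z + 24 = (z + 4)*(z^2 - 5*z + 6) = (z - 3)*(z + 4)*(z - 2)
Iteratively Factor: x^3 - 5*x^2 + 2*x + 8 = (x - 4)*(x^2 - x - 2) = (x - 4)*(x - 2)*(x + 1)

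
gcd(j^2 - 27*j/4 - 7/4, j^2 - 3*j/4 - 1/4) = j + 1/4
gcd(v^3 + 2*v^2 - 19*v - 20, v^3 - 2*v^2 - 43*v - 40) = v^2 + 6*v + 5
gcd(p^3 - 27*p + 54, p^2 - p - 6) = p - 3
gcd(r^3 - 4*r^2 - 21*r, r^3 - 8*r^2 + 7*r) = r^2 - 7*r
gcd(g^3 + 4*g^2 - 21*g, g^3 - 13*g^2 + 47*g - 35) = 1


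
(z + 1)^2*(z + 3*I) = z^3 + 2*z^2 + 3*I*z^2 + z + 6*I*z + 3*I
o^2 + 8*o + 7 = (o + 1)*(o + 7)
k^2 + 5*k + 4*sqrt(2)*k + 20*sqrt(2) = (k + 5)*(k + 4*sqrt(2))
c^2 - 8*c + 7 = (c - 7)*(c - 1)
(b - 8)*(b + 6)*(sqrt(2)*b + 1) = sqrt(2)*b^3 - 2*sqrt(2)*b^2 + b^2 - 48*sqrt(2)*b - 2*b - 48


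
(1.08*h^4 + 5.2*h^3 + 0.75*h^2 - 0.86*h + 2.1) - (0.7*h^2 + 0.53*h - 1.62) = 1.08*h^4 + 5.2*h^3 + 0.05*h^2 - 1.39*h + 3.72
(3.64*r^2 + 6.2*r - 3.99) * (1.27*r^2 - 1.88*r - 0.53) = 4.6228*r^4 + 1.0308*r^3 - 18.6525*r^2 + 4.2152*r + 2.1147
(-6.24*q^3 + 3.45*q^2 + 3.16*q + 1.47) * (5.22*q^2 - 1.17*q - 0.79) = -32.5728*q^5 + 25.3098*q^4 + 17.3883*q^3 + 1.2507*q^2 - 4.2163*q - 1.1613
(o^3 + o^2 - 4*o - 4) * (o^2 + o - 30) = o^5 + 2*o^4 - 33*o^3 - 38*o^2 + 116*o + 120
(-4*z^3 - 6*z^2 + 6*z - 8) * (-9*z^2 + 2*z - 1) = 36*z^5 + 46*z^4 - 62*z^3 + 90*z^2 - 22*z + 8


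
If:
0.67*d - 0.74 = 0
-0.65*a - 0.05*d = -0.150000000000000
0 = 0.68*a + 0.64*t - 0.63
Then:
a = 0.15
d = 1.10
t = 0.83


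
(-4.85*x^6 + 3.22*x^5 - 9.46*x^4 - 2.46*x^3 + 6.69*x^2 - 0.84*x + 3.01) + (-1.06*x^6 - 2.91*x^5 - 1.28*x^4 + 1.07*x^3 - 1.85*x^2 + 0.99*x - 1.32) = -5.91*x^6 + 0.31*x^5 - 10.74*x^4 - 1.39*x^3 + 4.84*x^2 + 0.15*x + 1.69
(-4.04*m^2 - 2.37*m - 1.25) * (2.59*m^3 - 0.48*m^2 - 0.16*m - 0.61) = -10.4636*m^5 - 4.1991*m^4 - 1.4535*m^3 + 3.4436*m^2 + 1.6457*m + 0.7625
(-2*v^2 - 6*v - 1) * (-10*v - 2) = 20*v^3 + 64*v^2 + 22*v + 2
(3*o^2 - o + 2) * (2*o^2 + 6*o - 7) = 6*o^4 + 16*o^3 - 23*o^2 + 19*o - 14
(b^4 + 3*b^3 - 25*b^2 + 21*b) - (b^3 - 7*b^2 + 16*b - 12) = b^4 + 2*b^3 - 18*b^2 + 5*b + 12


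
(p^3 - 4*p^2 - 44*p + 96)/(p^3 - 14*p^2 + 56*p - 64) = (p + 6)/(p - 4)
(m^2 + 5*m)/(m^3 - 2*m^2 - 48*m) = (m + 5)/(m^2 - 2*m - 48)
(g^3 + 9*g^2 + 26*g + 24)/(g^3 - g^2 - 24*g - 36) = (g + 4)/(g - 6)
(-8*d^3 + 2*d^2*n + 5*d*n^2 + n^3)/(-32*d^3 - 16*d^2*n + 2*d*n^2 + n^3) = (d - n)/(4*d - n)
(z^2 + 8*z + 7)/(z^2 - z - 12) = (z^2 + 8*z + 7)/(z^2 - z - 12)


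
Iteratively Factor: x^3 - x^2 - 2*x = (x - 2)*(x^2 + x) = (x - 2)*(x + 1)*(x)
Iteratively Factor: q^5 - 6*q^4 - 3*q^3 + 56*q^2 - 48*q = (q - 4)*(q^4 - 2*q^3 - 11*q^2 + 12*q) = (q - 4)*(q + 3)*(q^3 - 5*q^2 + 4*q) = (q - 4)*(q - 1)*(q + 3)*(q^2 - 4*q) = (q - 4)^2*(q - 1)*(q + 3)*(q)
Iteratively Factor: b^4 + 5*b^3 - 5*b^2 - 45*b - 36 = (b + 3)*(b^3 + 2*b^2 - 11*b - 12) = (b + 1)*(b + 3)*(b^2 + b - 12) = (b + 1)*(b + 3)*(b + 4)*(b - 3)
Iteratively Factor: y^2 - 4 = (y + 2)*(y - 2)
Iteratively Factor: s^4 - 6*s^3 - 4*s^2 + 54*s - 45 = (s + 3)*(s^3 - 9*s^2 + 23*s - 15) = (s - 5)*(s + 3)*(s^2 - 4*s + 3) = (s - 5)*(s - 3)*(s + 3)*(s - 1)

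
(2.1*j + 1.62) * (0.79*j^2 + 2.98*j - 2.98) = 1.659*j^3 + 7.5378*j^2 - 1.4304*j - 4.8276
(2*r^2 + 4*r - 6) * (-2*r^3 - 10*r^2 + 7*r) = -4*r^5 - 28*r^4 - 14*r^3 + 88*r^2 - 42*r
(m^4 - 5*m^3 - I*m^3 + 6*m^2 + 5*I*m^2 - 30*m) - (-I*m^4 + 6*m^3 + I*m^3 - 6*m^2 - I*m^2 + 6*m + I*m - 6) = m^4 + I*m^4 - 11*m^3 - 2*I*m^3 + 12*m^2 + 6*I*m^2 - 36*m - I*m + 6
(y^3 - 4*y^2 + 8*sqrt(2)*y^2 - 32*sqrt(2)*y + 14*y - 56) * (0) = 0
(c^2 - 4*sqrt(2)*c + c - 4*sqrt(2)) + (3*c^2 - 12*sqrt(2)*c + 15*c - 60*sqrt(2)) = 4*c^2 - 16*sqrt(2)*c + 16*c - 64*sqrt(2)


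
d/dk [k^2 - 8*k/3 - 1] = 2*k - 8/3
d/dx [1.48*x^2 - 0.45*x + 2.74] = 2.96*x - 0.45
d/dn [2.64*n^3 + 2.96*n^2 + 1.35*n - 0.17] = 7.92*n^2 + 5.92*n + 1.35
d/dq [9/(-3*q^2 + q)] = 9*(6*q - 1)/(q^2*(3*q - 1)^2)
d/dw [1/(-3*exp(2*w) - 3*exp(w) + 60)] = (2*exp(w) + 1)*exp(w)/(3*(exp(2*w) + exp(w) - 20)^2)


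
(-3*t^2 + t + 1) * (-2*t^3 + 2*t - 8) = 6*t^5 - 2*t^4 - 8*t^3 + 26*t^2 - 6*t - 8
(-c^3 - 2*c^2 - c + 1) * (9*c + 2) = -9*c^4 - 20*c^3 - 13*c^2 + 7*c + 2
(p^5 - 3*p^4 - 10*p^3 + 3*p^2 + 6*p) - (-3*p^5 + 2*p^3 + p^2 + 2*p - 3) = 4*p^5 - 3*p^4 - 12*p^3 + 2*p^2 + 4*p + 3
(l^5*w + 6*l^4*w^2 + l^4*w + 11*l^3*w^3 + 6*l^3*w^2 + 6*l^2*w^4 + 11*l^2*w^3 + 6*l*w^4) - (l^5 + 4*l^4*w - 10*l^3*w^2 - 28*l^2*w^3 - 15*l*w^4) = l^5*w - l^5 + 6*l^4*w^2 - 3*l^4*w + 11*l^3*w^3 + 16*l^3*w^2 + 6*l^2*w^4 + 39*l^2*w^3 + 21*l*w^4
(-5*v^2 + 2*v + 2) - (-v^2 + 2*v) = 2 - 4*v^2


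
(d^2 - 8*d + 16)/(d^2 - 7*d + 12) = (d - 4)/(d - 3)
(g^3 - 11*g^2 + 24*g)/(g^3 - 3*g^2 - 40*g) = (g - 3)/(g + 5)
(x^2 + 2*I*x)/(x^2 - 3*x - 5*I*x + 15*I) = x*(x + 2*I)/(x^2 - 3*x - 5*I*x + 15*I)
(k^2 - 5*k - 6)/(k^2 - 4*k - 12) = (k + 1)/(k + 2)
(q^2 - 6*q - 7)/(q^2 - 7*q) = (q + 1)/q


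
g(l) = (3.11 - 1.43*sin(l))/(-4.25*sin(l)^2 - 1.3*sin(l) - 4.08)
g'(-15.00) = 0.30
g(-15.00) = -0.80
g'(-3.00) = -0.38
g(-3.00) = -0.83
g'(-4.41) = -0.10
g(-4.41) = -0.19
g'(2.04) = -0.17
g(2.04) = -0.21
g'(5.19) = -0.21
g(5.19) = -0.70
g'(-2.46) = 0.29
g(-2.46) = -0.81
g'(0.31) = 0.70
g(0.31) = -0.55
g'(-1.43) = -0.06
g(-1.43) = -0.65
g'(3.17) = -0.56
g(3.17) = -0.78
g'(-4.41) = -0.10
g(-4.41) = -0.19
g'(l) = (3.11 - 1.43*sin(l))*(8.5*sin(l)*cos(l) + 1.3*cos(l))/(-4.25*sin(l)^2 - 1.3*sin(l) - 4.08)^2 - 1.43*cos(l)/(-4.25*sin(l)^2 - 1.3*sin(l) - 4.08) = (-6.0775*sin(l)^2 + 26.435*sin(l) + 9.8774)*cos(l)/(18.0625*sin(l)^4 + 11.05*sin(l)^3 + 36.37*sin(l)^2 + 10.608*sin(l) + 16.6464)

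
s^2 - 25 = (s - 5)*(s + 5)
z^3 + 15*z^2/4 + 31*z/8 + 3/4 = (z + 1/4)*(z + 3/2)*(z + 2)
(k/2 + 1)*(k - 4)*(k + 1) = k^3/2 - k^2/2 - 5*k - 4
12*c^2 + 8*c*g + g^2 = (2*c + g)*(6*c + g)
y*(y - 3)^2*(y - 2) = y^4 - 8*y^3 + 21*y^2 - 18*y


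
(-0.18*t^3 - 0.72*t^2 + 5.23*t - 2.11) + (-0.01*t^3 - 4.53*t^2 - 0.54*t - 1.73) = -0.19*t^3 - 5.25*t^2 + 4.69*t - 3.84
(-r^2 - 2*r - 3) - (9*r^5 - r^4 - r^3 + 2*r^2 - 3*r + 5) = -9*r^5 + r^4 + r^3 - 3*r^2 + r - 8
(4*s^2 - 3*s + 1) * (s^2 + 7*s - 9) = 4*s^4 + 25*s^3 - 56*s^2 + 34*s - 9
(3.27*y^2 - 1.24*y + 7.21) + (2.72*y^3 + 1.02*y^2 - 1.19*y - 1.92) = 2.72*y^3 + 4.29*y^2 - 2.43*y + 5.29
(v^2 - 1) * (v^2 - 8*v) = v^4 - 8*v^3 - v^2 + 8*v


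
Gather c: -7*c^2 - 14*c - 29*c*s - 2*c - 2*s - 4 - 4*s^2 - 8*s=-7*c^2 + c*(-29*s - 16) - 4*s^2 - 10*s - 4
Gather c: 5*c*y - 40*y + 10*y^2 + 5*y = 5*c*y + 10*y^2 - 35*y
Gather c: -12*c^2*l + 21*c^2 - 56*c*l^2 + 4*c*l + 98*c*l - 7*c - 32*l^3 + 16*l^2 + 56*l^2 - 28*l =c^2*(21 - 12*l) + c*(-56*l^2 + 102*l - 7) - 32*l^3 + 72*l^2 - 28*l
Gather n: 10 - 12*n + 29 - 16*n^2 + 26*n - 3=-16*n^2 + 14*n + 36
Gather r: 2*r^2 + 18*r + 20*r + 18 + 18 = 2*r^2 + 38*r + 36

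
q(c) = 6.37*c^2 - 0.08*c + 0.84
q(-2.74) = 48.88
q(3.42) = 75.07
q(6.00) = 229.68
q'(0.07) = 0.81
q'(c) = 12.74*c - 0.08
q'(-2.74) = -34.99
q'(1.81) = 22.98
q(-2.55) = 42.46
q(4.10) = 107.59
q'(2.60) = 33.04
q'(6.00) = 76.36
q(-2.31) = 35.02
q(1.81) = 21.56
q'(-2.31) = -29.51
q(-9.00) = 517.53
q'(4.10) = 52.15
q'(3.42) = 43.49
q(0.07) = 0.87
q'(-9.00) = -114.74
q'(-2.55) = -32.57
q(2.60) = 43.69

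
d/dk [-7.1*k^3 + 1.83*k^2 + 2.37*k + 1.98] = -21.3*k^2 + 3.66*k + 2.37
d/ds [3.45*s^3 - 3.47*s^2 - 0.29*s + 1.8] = 10.35*s^2 - 6.94*s - 0.29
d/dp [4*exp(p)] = 4*exp(p)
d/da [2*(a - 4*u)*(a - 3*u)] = 4*a - 14*u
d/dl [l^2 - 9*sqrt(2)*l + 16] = 2*l - 9*sqrt(2)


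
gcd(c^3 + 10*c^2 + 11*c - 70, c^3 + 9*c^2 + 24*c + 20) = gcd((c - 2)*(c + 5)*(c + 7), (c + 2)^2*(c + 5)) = c + 5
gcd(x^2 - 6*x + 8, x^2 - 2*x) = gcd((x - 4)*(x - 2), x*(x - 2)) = x - 2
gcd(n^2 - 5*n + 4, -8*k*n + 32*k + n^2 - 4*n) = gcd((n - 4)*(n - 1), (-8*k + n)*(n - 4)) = n - 4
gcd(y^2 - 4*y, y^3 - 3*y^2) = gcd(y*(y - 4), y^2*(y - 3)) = y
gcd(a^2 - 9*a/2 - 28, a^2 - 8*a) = a - 8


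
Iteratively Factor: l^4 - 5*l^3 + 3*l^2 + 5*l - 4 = (l - 1)*(l^3 - 4*l^2 - l + 4) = (l - 4)*(l - 1)*(l^2 - 1) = (l - 4)*(l - 1)^2*(l + 1)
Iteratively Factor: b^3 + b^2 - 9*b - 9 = (b + 3)*(b^2 - 2*b - 3) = (b + 1)*(b + 3)*(b - 3)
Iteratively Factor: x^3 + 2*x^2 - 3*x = (x - 1)*(x^2 + 3*x) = (x - 1)*(x + 3)*(x)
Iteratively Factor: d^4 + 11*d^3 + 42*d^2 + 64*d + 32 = (d + 1)*(d^3 + 10*d^2 + 32*d + 32) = (d + 1)*(d + 2)*(d^2 + 8*d + 16) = (d + 1)*(d + 2)*(d + 4)*(d + 4)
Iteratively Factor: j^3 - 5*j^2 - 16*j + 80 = (j - 5)*(j^2 - 16) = (j - 5)*(j + 4)*(j - 4)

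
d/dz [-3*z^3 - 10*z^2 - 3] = z*(-9*z - 20)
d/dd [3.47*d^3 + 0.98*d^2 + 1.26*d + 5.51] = 10.41*d^2 + 1.96*d + 1.26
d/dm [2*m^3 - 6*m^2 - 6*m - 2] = 6*m^2 - 12*m - 6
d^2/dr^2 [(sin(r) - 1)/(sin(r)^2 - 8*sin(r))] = (-sin(r)^2 - 4*sin(r) - 22 + 58/sin(r) + 48/sin(r)^2 - 128/sin(r)^3)/(sin(r) - 8)^3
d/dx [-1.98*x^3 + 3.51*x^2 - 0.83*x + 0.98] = -5.94*x^2 + 7.02*x - 0.83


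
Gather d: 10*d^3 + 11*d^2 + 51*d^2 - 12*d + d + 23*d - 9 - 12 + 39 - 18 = 10*d^3 + 62*d^2 + 12*d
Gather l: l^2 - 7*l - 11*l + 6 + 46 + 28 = l^2 - 18*l + 80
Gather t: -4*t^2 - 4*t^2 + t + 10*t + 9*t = -8*t^2 + 20*t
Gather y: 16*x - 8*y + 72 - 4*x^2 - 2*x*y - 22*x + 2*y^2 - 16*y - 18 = -4*x^2 - 6*x + 2*y^2 + y*(-2*x - 24) + 54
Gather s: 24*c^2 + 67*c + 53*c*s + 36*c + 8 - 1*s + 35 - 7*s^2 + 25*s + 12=24*c^2 + 103*c - 7*s^2 + s*(53*c + 24) + 55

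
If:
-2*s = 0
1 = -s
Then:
No Solution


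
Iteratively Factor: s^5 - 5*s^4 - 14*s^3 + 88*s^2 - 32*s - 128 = (s - 2)*(s^4 - 3*s^3 - 20*s^2 + 48*s + 64) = (s - 4)*(s - 2)*(s^3 + s^2 - 16*s - 16) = (s - 4)*(s - 2)*(s + 4)*(s^2 - 3*s - 4) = (s - 4)^2*(s - 2)*(s + 4)*(s + 1)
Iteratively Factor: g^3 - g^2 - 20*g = (g + 4)*(g^2 - 5*g) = (g - 5)*(g + 4)*(g)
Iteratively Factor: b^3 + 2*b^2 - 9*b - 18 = (b - 3)*(b^2 + 5*b + 6) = (b - 3)*(b + 2)*(b + 3)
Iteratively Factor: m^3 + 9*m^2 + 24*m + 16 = (m + 4)*(m^2 + 5*m + 4) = (m + 4)^2*(m + 1)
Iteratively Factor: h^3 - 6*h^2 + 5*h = (h - 1)*(h^2 - 5*h) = h*(h - 1)*(h - 5)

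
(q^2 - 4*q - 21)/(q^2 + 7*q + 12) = (q - 7)/(q + 4)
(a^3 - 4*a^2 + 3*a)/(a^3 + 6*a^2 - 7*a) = (a - 3)/(a + 7)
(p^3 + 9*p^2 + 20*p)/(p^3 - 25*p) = (p + 4)/(p - 5)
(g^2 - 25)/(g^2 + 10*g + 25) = (g - 5)/(g + 5)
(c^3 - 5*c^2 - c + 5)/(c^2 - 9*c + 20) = (c^2 - 1)/(c - 4)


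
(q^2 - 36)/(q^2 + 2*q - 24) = (q - 6)/(q - 4)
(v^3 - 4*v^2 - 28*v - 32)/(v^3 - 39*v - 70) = (v^2 - 6*v - 16)/(v^2 - 2*v - 35)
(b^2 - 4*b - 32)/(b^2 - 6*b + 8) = (b^2 - 4*b - 32)/(b^2 - 6*b + 8)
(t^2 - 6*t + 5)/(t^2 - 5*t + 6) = (t^2 - 6*t + 5)/(t^2 - 5*t + 6)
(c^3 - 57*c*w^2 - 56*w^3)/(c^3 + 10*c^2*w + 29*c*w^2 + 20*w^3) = (c^2 - c*w - 56*w^2)/(c^2 + 9*c*w + 20*w^2)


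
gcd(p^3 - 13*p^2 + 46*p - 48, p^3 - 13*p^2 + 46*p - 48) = p^3 - 13*p^2 + 46*p - 48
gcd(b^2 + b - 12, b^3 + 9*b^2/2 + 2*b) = b + 4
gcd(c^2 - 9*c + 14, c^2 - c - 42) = c - 7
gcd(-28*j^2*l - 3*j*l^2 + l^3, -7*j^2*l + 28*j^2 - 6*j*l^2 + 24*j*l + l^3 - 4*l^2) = 7*j - l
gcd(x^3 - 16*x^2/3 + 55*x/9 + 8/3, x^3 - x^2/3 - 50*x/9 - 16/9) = x^2 - 7*x/3 - 8/9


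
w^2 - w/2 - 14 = (w - 4)*(w + 7/2)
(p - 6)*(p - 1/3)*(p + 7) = p^3 + 2*p^2/3 - 127*p/3 + 14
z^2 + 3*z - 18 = (z - 3)*(z + 6)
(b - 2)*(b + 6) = b^2 + 4*b - 12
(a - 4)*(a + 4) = a^2 - 16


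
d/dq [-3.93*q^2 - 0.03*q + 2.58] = -7.86*q - 0.03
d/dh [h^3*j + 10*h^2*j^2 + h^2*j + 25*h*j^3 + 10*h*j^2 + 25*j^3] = j*(3*h^2 + 20*h*j + 2*h + 25*j^2 + 10*j)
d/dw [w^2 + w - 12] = 2*w + 1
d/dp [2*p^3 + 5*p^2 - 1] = 2*p*(3*p + 5)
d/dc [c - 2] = 1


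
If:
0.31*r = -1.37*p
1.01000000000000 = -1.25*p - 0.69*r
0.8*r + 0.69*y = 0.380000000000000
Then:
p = 0.56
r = -2.48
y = 3.43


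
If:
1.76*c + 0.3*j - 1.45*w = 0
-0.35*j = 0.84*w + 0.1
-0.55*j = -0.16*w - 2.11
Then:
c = -1.84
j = 3.39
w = -1.53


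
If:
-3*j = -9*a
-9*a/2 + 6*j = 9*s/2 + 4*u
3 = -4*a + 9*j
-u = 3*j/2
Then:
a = 3/23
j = 9/23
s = 21/23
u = -27/46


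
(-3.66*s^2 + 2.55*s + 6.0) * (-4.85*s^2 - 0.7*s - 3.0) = 17.751*s^4 - 9.8055*s^3 - 19.905*s^2 - 11.85*s - 18.0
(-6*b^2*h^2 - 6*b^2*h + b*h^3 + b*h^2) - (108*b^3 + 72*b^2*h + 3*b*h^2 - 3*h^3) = -108*b^3 - 6*b^2*h^2 - 78*b^2*h + b*h^3 - 2*b*h^2 + 3*h^3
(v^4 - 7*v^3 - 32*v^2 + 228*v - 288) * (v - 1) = v^5 - 8*v^4 - 25*v^3 + 260*v^2 - 516*v + 288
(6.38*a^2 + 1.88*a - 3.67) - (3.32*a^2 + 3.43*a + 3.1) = 3.06*a^2 - 1.55*a - 6.77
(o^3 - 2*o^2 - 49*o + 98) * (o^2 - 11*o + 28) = o^5 - 13*o^4 + o^3 + 581*o^2 - 2450*o + 2744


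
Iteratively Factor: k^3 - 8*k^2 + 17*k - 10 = (k - 2)*(k^2 - 6*k + 5) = (k - 2)*(k - 1)*(k - 5)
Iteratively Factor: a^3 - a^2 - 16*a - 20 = (a - 5)*(a^2 + 4*a + 4) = (a - 5)*(a + 2)*(a + 2)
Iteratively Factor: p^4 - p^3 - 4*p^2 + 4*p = (p)*(p^3 - p^2 - 4*p + 4) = p*(p + 2)*(p^2 - 3*p + 2) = p*(p - 2)*(p + 2)*(p - 1)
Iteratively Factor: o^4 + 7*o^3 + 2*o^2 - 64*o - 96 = (o + 2)*(o^3 + 5*o^2 - 8*o - 48) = (o - 3)*(o + 2)*(o^2 + 8*o + 16) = (o - 3)*(o + 2)*(o + 4)*(o + 4)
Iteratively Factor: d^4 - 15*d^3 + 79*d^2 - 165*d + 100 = (d - 5)*(d^3 - 10*d^2 + 29*d - 20) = (d - 5)*(d - 1)*(d^2 - 9*d + 20) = (d - 5)*(d - 4)*(d - 1)*(d - 5)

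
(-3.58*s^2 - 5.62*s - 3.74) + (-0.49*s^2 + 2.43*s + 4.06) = -4.07*s^2 - 3.19*s + 0.319999999999999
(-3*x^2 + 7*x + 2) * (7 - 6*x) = 18*x^3 - 63*x^2 + 37*x + 14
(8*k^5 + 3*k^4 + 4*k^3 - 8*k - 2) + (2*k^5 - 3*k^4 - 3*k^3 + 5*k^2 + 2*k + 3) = 10*k^5 + k^3 + 5*k^2 - 6*k + 1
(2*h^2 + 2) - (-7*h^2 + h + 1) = 9*h^2 - h + 1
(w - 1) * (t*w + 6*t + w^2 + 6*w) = t*w^2 + 5*t*w - 6*t + w^3 + 5*w^2 - 6*w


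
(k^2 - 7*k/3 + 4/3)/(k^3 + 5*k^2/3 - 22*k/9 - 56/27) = 9*(k - 1)/(9*k^2 + 27*k + 14)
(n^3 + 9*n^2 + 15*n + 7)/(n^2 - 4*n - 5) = (n^2 + 8*n + 7)/(n - 5)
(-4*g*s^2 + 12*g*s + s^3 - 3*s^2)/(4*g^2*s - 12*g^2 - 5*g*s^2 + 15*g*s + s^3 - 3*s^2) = s/(-g + s)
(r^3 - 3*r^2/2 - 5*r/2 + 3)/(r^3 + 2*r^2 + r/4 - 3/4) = 2*(r^2 - 3*r + 2)/(2*r^2 + r - 1)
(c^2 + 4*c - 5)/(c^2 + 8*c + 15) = (c - 1)/(c + 3)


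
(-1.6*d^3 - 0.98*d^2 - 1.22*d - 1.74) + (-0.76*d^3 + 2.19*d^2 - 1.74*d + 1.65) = -2.36*d^3 + 1.21*d^2 - 2.96*d - 0.0900000000000001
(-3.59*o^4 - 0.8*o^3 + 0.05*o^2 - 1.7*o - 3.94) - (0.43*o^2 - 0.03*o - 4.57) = -3.59*o^4 - 0.8*o^3 - 0.38*o^2 - 1.67*o + 0.63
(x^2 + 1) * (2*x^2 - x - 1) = 2*x^4 - x^3 + x^2 - x - 1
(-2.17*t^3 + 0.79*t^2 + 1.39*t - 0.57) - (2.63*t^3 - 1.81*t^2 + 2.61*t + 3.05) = -4.8*t^3 + 2.6*t^2 - 1.22*t - 3.62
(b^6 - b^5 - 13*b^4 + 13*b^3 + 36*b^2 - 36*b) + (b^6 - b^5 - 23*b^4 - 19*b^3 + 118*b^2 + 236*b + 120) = 2*b^6 - 2*b^5 - 36*b^4 - 6*b^3 + 154*b^2 + 200*b + 120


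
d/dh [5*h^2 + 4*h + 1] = 10*h + 4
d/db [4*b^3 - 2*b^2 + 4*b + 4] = 12*b^2 - 4*b + 4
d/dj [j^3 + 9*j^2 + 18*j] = 3*j^2 + 18*j + 18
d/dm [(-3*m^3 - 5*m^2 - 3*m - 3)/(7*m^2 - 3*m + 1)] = (-21*m^4 + 18*m^3 + 27*m^2 + 32*m - 12)/(49*m^4 - 42*m^3 + 23*m^2 - 6*m + 1)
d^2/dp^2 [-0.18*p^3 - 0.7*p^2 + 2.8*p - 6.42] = -1.08*p - 1.4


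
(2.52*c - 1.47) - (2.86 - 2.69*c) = 5.21*c - 4.33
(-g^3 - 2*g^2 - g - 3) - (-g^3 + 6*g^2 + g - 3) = -8*g^2 - 2*g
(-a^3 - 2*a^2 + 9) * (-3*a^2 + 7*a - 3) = 3*a^5 - a^4 - 11*a^3 - 21*a^2 + 63*a - 27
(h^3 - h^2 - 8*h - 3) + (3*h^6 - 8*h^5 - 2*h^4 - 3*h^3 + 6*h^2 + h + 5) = 3*h^6 - 8*h^5 - 2*h^4 - 2*h^3 + 5*h^2 - 7*h + 2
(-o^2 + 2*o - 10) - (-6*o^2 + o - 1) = 5*o^2 + o - 9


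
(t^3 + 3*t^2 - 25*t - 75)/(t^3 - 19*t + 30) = (t^2 - 2*t - 15)/(t^2 - 5*t + 6)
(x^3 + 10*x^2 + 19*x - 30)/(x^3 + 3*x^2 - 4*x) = (x^2 + 11*x + 30)/(x*(x + 4))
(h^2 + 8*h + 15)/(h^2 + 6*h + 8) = (h^2 + 8*h + 15)/(h^2 + 6*h + 8)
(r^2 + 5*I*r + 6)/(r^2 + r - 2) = (r^2 + 5*I*r + 6)/(r^2 + r - 2)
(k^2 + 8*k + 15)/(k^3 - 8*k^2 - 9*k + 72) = (k + 5)/(k^2 - 11*k + 24)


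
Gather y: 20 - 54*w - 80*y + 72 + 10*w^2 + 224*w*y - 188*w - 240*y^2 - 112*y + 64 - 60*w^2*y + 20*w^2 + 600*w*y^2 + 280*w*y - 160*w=30*w^2 - 402*w + y^2*(600*w - 240) + y*(-60*w^2 + 504*w - 192) + 156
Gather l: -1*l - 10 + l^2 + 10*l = l^2 + 9*l - 10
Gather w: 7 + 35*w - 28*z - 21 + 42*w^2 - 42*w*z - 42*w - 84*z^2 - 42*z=42*w^2 + w*(-42*z - 7) - 84*z^2 - 70*z - 14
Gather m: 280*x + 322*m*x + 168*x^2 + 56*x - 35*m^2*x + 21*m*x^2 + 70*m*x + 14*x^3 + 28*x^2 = -35*m^2*x + m*(21*x^2 + 392*x) + 14*x^3 + 196*x^2 + 336*x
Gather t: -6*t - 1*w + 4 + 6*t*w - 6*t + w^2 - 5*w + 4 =t*(6*w - 12) + w^2 - 6*w + 8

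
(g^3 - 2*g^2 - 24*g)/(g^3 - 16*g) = (g - 6)/(g - 4)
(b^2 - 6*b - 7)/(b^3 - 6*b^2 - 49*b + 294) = (b + 1)/(b^2 + b - 42)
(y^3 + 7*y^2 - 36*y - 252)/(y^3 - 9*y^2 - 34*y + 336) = (y^2 + y - 42)/(y^2 - 15*y + 56)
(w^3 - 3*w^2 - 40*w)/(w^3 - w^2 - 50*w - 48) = w*(w + 5)/(w^2 + 7*w + 6)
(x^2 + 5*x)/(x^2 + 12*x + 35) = x/(x + 7)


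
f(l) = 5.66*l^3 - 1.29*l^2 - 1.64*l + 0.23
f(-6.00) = -1258.93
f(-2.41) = -82.54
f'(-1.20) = 25.91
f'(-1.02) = 18.66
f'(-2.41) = 103.20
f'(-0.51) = 4.09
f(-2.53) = -95.54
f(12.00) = 9575.27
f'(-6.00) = 625.12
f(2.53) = 79.48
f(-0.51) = -0.02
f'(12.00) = 2412.52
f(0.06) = 0.13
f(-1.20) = -9.44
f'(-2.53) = 113.57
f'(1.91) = 55.38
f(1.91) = 31.83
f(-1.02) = -5.45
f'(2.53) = 100.52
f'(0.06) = -1.73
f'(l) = 16.98*l^2 - 2.58*l - 1.64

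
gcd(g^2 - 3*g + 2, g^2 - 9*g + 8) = g - 1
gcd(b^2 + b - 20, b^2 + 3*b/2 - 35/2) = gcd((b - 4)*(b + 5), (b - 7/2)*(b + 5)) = b + 5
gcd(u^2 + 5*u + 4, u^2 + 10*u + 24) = u + 4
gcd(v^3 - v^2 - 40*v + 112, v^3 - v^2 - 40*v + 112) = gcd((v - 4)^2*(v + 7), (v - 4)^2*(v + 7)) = v^3 - v^2 - 40*v + 112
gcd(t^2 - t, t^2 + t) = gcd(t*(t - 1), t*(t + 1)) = t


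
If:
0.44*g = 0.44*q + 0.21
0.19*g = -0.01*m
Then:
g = q + 0.477272727272727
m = -19.0*q - 9.06818181818182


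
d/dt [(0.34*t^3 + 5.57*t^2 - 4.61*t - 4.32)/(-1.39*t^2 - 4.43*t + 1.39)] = (-0.4726*t^4 - 3.0124*t^3 - 29.6652*t^2 + 3.475*t - 25.5455)/(1.9321*t^4 + 12.3154*t^3 + 15.7607*t^2 - 12.3154*t + 1.9321)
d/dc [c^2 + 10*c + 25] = 2*c + 10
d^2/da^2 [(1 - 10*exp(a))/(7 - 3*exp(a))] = (201*exp(a) + 469)*exp(a)/(27*exp(3*a) - 189*exp(2*a) + 441*exp(a) - 343)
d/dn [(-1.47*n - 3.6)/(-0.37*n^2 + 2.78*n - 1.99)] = (-0.5439*n^2 - 2.664*n + 12.9333)/(0.1369*n^4 - 2.0572*n^3 + 9.201*n^2 - 11.0644*n + 3.9601)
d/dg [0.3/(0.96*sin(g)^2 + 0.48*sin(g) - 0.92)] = -(0.576*sin(g) + 0.144)*cos(g)/(0.96*sin(g)^2 + 0.48*sin(g) - 0.92)^2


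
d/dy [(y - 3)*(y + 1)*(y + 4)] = 3*y^2 + 4*y - 11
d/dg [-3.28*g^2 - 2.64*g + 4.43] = -6.56*g - 2.64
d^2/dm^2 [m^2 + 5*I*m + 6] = 2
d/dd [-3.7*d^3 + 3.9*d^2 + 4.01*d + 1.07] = -11.1*d^2 + 7.8*d + 4.01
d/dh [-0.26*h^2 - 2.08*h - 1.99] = -0.52*h - 2.08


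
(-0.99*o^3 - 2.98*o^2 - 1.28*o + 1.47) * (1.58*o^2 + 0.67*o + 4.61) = -1.5642*o^5 - 5.3717*o^4 - 8.5829*o^3 - 12.2728*o^2 - 4.9159*o + 6.7767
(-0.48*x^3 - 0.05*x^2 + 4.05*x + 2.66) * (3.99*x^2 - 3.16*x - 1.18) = -1.9152*x^5 + 1.3173*x^4 + 16.8839*x^3 - 2.1256*x^2 - 13.1846*x - 3.1388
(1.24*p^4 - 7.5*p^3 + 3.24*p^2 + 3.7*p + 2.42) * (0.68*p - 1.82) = 0.8432*p^5 - 7.3568*p^4 + 15.8532*p^3 - 3.3808*p^2 - 5.0884*p - 4.4044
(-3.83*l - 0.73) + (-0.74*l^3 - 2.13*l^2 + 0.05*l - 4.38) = -0.74*l^3 - 2.13*l^2 - 3.78*l - 5.11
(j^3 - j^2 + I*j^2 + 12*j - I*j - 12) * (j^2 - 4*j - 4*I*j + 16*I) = j^5 - 5*j^4 - 3*I*j^4 + 20*j^3 + 15*I*j^3 - 80*j^2 - 60*I*j^2 + 64*j + 240*I*j - 192*I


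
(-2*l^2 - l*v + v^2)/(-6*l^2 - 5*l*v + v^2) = (-2*l + v)/(-6*l + v)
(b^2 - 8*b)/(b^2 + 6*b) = (b - 8)/(b + 6)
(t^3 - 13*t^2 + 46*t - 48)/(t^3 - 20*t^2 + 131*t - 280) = (t^2 - 5*t + 6)/(t^2 - 12*t + 35)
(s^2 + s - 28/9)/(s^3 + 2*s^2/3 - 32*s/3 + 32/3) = (s + 7/3)/(s^2 + 2*s - 8)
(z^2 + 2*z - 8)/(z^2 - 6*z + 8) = (z + 4)/(z - 4)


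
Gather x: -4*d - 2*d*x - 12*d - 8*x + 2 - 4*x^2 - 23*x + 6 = -16*d - 4*x^2 + x*(-2*d - 31) + 8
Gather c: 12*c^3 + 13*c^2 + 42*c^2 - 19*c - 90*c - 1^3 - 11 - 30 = 12*c^3 + 55*c^2 - 109*c - 42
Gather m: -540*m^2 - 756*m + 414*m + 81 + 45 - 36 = -540*m^2 - 342*m + 90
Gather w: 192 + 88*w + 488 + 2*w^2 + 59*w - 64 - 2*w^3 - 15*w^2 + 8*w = -2*w^3 - 13*w^2 + 155*w + 616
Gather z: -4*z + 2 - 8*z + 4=6 - 12*z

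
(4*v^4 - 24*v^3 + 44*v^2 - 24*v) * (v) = 4*v^5 - 24*v^4 + 44*v^3 - 24*v^2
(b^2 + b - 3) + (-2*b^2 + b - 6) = -b^2 + 2*b - 9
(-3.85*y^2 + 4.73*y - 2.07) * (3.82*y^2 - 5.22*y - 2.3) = -14.707*y^4 + 38.1656*y^3 - 23.743*y^2 - 0.0736000000000008*y + 4.761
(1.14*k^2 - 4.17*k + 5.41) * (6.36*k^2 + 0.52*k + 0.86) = 7.2504*k^4 - 25.9284*k^3 + 33.2196*k^2 - 0.773*k + 4.6526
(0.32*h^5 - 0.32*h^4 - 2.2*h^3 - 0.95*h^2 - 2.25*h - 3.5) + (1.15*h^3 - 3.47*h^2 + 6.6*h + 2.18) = 0.32*h^5 - 0.32*h^4 - 1.05*h^3 - 4.42*h^2 + 4.35*h - 1.32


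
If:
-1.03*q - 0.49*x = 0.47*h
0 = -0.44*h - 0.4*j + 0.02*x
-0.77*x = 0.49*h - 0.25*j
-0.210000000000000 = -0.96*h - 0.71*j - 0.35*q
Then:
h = 1.39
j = -1.59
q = 0.03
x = -1.40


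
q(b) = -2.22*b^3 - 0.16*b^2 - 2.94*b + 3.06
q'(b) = -6.66*b^2 - 0.32*b - 2.94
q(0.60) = 0.76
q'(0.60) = -5.53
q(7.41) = -930.76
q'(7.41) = -371.00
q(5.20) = -328.70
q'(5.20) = -184.69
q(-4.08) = 163.17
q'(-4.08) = -112.50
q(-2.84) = 60.97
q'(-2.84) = -55.75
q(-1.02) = 8.25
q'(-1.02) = -9.54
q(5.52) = -391.44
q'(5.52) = -207.64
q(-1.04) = 8.44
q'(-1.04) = -9.81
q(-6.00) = 494.46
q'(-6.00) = -240.78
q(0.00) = 3.06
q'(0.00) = -2.94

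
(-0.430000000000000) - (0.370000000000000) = -0.800000000000000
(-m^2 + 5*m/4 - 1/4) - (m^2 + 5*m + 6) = -2*m^2 - 15*m/4 - 25/4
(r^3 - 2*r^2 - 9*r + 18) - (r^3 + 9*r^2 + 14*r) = -11*r^2 - 23*r + 18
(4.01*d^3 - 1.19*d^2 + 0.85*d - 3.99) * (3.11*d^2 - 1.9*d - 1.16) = 12.4711*d^5 - 11.3199*d^4 + 0.2529*d^3 - 12.6435*d^2 + 6.595*d + 4.6284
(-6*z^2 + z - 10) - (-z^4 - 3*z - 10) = z^4 - 6*z^2 + 4*z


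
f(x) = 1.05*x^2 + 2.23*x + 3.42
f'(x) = 2.1*x + 2.23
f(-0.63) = 2.43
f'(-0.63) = 0.91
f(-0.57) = 2.49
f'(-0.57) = 1.03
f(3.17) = 21.04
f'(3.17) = 8.89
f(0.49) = 4.76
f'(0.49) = 3.26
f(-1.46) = 2.40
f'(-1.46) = -0.84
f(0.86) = 6.11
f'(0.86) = 4.04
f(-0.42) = 2.67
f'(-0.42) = 1.35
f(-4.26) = 12.98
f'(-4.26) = -6.72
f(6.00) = 54.60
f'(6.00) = 14.83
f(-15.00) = 206.22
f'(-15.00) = -29.27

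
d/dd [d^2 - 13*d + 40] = 2*d - 13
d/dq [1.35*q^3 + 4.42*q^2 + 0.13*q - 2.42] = 4.05*q^2 + 8.84*q + 0.13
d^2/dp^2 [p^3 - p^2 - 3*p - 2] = 6*p - 2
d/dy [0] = 0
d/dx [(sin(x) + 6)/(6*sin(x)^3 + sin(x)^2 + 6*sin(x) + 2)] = -(12*sin(x)^3 + 109*sin(x)^2 + 12*sin(x) + 34)*cos(x)/(6*sin(x)^3 + sin(x)^2 + 6*sin(x) + 2)^2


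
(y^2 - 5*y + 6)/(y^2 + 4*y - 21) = (y - 2)/(y + 7)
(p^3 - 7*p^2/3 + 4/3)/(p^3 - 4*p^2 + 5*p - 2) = (p + 2/3)/(p - 1)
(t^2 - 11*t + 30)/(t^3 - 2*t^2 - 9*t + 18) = (t^2 - 11*t + 30)/(t^3 - 2*t^2 - 9*t + 18)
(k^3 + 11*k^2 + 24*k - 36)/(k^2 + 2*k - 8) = (k^3 + 11*k^2 + 24*k - 36)/(k^2 + 2*k - 8)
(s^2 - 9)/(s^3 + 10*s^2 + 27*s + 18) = (s - 3)/(s^2 + 7*s + 6)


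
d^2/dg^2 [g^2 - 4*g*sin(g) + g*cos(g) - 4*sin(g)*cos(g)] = 4*g*sin(g) - g*cos(g) - 2*sin(g) + 8*sin(2*g) - 8*cos(g) + 2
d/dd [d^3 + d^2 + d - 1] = 3*d^2 + 2*d + 1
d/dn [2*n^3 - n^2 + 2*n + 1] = 6*n^2 - 2*n + 2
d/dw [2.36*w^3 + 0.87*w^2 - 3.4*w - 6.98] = 7.08*w^2 + 1.74*w - 3.4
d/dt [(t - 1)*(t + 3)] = 2*t + 2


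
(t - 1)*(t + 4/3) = t^2 + t/3 - 4/3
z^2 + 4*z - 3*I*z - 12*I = (z + 4)*(z - 3*I)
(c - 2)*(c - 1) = c^2 - 3*c + 2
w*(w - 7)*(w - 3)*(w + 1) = w^4 - 9*w^3 + 11*w^2 + 21*w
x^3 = x^3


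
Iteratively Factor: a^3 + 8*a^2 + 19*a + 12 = (a + 4)*(a^2 + 4*a + 3) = (a + 1)*(a + 4)*(a + 3)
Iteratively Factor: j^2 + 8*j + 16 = (j + 4)*(j + 4)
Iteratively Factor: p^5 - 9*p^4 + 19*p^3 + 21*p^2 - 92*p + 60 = (p - 2)*(p^4 - 7*p^3 + 5*p^2 + 31*p - 30) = (p - 3)*(p - 2)*(p^3 - 4*p^2 - 7*p + 10) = (p - 3)*(p - 2)*(p + 2)*(p^2 - 6*p + 5) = (p - 3)*(p - 2)*(p - 1)*(p + 2)*(p - 5)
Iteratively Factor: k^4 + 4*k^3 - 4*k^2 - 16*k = (k - 2)*(k^3 + 6*k^2 + 8*k) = k*(k - 2)*(k^2 + 6*k + 8) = k*(k - 2)*(k + 2)*(k + 4)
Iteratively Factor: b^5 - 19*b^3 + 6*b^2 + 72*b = (b - 3)*(b^4 + 3*b^3 - 10*b^2 - 24*b) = (b - 3)^2*(b^3 + 6*b^2 + 8*b) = (b - 3)^2*(b + 2)*(b^2 + 4*b) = (b - 3)^2*(b + 2)*(b + 4)*(b)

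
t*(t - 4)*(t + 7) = t^3 + 3*t^2 - 28*t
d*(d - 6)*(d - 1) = d^3 - 7*d^2 + 6*d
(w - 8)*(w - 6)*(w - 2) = w^3 - 16*w^2 + 76*w - 96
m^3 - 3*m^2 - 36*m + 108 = (m - 6)*(m - 3)*(m + 6)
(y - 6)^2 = y^2 - 12*y + 36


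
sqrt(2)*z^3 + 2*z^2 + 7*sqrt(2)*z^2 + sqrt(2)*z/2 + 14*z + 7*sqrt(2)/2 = (z + 7)*(z + sqrt(2)/2)*(sqrt(2)*z + 1)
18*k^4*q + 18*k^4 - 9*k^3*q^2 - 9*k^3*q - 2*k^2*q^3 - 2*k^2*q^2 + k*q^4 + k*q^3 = (-3*k + q)*(-2*k + q)*(3*k + q)*(k*q + k)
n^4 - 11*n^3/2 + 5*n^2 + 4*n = n*(n - 4)*(n - 2)*(n + 1/2)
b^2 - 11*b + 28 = (b - 7)*(b - 4)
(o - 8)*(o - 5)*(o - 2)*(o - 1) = o^4 - 16*o^3 + 81*o^2 - 146*o + 80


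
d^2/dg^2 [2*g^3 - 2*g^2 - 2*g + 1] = 12*g - 4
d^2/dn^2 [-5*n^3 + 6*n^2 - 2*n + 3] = 12 - 30*n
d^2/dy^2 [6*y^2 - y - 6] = 12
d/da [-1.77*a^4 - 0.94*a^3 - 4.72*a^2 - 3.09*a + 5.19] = -7.08*a^3 - 2.82*a^2 - 9.44*a - 3.09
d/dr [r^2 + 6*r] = 2*r + 6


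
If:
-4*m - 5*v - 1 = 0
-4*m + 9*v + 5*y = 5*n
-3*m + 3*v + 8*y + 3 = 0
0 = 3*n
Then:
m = -132/313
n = 0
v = 43/313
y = -183/313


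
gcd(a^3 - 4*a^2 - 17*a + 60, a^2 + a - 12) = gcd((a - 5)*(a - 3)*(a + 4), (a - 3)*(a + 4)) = a^2 + a - 12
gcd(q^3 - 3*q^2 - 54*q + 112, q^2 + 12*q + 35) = q + 7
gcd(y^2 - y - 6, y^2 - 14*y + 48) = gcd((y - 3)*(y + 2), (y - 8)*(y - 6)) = 1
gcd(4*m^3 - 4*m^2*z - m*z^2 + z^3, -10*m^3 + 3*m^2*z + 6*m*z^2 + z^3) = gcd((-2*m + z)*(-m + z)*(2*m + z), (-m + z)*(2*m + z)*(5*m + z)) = -2*m^2 + m*z + z^2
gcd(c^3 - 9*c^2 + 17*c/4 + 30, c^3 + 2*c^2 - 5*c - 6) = 1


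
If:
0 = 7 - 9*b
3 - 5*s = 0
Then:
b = 7/9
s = 3/5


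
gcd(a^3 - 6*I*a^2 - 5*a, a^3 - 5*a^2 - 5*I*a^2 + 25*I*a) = a^2 - 5*I*a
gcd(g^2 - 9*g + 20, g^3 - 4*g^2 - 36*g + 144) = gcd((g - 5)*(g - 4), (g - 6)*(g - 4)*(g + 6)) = g - 4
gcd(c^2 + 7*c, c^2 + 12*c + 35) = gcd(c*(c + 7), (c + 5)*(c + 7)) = c + 7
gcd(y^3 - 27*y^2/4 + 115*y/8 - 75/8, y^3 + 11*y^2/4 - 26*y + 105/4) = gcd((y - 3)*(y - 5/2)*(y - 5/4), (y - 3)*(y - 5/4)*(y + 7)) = y^2 - 17*y/4 + 15/4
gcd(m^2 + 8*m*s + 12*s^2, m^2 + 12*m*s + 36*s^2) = m + 6*s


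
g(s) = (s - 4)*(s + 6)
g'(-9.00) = -16.00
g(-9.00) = 39.00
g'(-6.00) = -10.00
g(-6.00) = 0.00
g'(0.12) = 2.24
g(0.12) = -23.75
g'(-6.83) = -11.66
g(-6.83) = 8.99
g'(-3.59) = -5.18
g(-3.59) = -18.29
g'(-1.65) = -1.30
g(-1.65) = -24.58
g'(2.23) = 6.46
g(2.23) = -14.57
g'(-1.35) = -0.70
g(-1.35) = -24.88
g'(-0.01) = 1.98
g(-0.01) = -24.02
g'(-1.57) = -1.14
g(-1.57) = -24.68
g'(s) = 2*s + 2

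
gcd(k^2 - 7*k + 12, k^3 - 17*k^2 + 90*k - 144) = k - 3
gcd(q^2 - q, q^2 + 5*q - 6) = q - 1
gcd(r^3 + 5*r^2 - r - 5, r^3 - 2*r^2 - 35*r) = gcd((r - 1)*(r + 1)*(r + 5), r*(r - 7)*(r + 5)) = r + 5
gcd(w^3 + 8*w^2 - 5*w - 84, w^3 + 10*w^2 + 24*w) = w + 4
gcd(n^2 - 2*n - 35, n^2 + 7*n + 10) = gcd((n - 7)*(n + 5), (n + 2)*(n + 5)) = n + 5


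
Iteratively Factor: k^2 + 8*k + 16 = (k + 4)*(k + 4)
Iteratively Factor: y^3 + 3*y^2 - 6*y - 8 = (y + 1)*(y^2 + 2*y - 8) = (y - 2)*(y + 1)*(y + 4)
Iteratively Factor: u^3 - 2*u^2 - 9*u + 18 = (u - 3)*(u^2 + u - 6) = (u - 3)*(u - 2)*(u + 3)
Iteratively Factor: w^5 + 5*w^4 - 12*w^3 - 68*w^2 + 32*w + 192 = (w - 2)*(w^4 + 7*w^3 + 2*w^2 - 64*w - 96) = (w - 3)*(w - 2)*(w^3 + 10*w^2 + 32*w + 32) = (w - 3)*(w - 2)*(w + 2)*(w^2 + 8*w + 16) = (w - 3)*(w - 2)*(w + 2)*(w + 4)*(w + 4)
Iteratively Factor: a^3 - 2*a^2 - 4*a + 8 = (a - 2)*(a^2 - 4) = (a - 2)^2*(a + 2)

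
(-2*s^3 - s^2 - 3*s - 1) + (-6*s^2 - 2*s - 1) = -2*s^3 - 7*s^2 - 5*s - 2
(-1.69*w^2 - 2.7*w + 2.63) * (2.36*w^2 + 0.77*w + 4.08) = -3.9884*w^4 - 7.6733*w^3 - 2.7674*w^2 - 8.9909*w + 10.7304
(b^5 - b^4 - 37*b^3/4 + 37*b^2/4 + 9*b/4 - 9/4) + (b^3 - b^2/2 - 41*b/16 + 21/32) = b^5 - b^4 - 33*b^3/4 + 35*b^2/4 - 5*b/16 - 51/32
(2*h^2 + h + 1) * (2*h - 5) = 4*h^3 - 8*h^2 - 3*h - 5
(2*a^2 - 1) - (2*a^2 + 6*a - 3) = 2 - 6*a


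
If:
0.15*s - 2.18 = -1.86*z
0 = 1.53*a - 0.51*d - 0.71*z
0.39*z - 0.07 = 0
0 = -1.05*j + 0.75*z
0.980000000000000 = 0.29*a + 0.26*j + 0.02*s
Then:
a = 2.42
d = 7.00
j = 0.13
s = 12.31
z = 0.18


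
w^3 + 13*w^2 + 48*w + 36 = (w + 1)*(w + 6)^2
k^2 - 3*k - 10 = (k - 5)*(k + 2)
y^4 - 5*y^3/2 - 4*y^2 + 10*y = y*(y - 5/2)*(y - 2)*(y + 2)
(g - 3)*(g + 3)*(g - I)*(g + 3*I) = g^4 + 2*I*g^3 - 6*g^2 - 18*I*g - 27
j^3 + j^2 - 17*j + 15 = (j - 3)*(j - 1)*(j + 5)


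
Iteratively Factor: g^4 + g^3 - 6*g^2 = (g)*(g^3 + g^2 - 6*g) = g*(g + 3)*(g^2 - 2*g) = g*(g - 2)*(g + 3)*(g)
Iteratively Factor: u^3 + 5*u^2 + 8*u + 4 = (u + 1)*(u^2 + 4*u + 4) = (u + 1)*(u + 2)*(u + 2)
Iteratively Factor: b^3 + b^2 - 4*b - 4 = (b - 2)*(b^2 + 3*b + 2) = (b - 2)*(b + 1)*(b + 2)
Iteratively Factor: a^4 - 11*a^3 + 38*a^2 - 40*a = (a - 2)*(a^3 - 9*a^2 + 20*a) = a*(a - 2)*(a^2 - 9*a + 20) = a*(a - 5)*(a - 2)*(a - 4)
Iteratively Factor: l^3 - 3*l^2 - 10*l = (l - 5)*(l^2 + 2*l) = l*(l - 5)*(l + 2)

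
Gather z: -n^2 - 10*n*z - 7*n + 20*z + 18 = -n^2 - 7*n + z*(20 - 10*n) + 18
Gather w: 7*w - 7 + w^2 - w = w^2 + 6*w - 7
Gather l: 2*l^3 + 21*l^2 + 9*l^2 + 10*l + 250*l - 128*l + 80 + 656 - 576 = 2*l^3 + 30*l^2 + 132*l + 160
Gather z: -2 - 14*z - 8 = -14*z - 10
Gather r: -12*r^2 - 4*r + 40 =-12*r^2 - 4*r + 40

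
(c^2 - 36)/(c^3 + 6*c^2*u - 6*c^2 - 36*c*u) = (c + 6)/(c*(c + 6*u))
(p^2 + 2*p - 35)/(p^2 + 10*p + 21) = (p - 5)/(p + 3)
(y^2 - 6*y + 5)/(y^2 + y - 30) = (y - 1)/(y + 6)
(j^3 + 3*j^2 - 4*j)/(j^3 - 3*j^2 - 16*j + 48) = j*(j - 1)/(j^2 - 7*j + 12)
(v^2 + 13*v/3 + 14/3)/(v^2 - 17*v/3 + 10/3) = (3*v^2 + 13*v + 14)/(3*v^2 - 17*v + 10)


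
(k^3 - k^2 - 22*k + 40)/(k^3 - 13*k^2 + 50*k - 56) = (k + 5)/(k - 7)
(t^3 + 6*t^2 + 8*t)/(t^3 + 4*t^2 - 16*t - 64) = t*(t + 2)/(t^2 - 16)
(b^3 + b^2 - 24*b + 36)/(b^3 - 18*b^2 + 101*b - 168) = (b^2 + 4*b - 12)/(b^2 - 15*b + 56)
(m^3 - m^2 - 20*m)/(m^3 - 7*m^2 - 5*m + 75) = m*(m + 4)/(m^2 - 2*m - 15)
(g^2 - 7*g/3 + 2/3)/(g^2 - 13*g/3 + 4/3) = (g - 2)/(g - 4)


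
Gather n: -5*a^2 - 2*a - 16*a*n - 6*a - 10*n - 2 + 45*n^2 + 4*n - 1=-5*a^2 - 8*a + 45*n^2 + n*(-16*a - 6) - 3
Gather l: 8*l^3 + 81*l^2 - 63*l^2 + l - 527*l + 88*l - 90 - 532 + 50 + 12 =8*l^3 + 18*l^2 - 438*l - 560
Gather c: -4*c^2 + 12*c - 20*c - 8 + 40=-4*c^2 - 8*c + 32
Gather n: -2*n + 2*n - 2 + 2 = 0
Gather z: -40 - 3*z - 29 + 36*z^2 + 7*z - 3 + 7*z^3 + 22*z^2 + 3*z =7*z^3 + 58*z^2 + 7*z - 72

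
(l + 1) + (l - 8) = 2*l - 7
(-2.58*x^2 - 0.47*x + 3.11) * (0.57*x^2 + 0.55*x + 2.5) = -1.4706*x^4 - 1.6869*x^3 - 4.9358*x^2 + 0.5355*x + 7.775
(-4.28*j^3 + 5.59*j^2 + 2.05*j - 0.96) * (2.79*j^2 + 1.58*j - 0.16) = -11.9412*j^5 + 8.8337*j^4 + 15.2365*j^3 - 0.3338*j^2 - 1.8448*j + 0.1536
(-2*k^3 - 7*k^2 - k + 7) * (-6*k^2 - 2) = 12*k^5 + 42*k^4 + 10*k^3 - 28*k^2 + 2*k - 14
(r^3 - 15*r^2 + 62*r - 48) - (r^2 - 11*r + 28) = r^3 - 16*r^2 + 73*r - 76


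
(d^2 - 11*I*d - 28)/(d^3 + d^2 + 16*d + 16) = (d - 7*I)/(d^2 + d*(1 + 4*I) + 4*I)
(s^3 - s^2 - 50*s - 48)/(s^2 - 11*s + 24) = (s^2 + 7*s + 6)/(s - 3)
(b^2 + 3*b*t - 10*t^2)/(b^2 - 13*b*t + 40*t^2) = (b^2 + 3*b*t - 10*t^2)/(b^2 - 13*b*t + 40*t^2)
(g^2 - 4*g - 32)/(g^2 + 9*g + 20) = (g - 8)/(g + 5)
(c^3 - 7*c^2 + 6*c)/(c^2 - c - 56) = c*(-c^2 + 7*c - 6)/(-c^2 + c + 56)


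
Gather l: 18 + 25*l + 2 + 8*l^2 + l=8*l^2 + 26*l + 20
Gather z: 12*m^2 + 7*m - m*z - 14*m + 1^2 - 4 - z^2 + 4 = 12*m^2 - m*z - 7*m - z^2 + 1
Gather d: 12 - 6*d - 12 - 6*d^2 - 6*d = -6*d^2 - 12*d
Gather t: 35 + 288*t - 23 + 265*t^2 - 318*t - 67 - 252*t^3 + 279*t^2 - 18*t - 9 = -252*t^3 + 544*t^2 - 48*t - 64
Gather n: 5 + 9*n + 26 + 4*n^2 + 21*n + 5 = 4*n^2 + 30*n + 36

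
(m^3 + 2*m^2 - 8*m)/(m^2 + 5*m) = (m^2 + 2*m - 8)/(m + 5)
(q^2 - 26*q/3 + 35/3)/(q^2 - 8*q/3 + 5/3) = (q - 7)/(q - 1)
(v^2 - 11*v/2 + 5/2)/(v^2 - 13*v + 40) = (v - 1/2)/(v - 8)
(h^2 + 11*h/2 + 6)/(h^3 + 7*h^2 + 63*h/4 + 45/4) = 2*(h + 4)/(2*h^2 + 11*h + 15)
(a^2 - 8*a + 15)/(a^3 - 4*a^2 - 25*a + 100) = (a - 3)/(a^2 + a - 20)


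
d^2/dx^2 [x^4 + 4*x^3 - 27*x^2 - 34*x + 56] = 12*x^2 + 24*x - 54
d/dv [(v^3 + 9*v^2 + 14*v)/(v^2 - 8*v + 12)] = (v^4 - 16*v^3 - 50*v^2 + 216*v + 168)/(v^4 - 16*v^3 + 88*v^2 - 192*v + 144)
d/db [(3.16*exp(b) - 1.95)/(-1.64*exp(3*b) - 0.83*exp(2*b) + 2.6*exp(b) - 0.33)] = (10.3648*exp(3*b) - 6.9712*exp(2*b) - 3.237*exp(b) + 4.0272)*exp(b)/(2.6896*exp(6*b) + 2.7224*exp(5*b) - 7.8391*exp(4*b) - 3.2336*exp(3*b) + 7.3078*exp(2*b) - 1.716*exp(b) + 0.1089)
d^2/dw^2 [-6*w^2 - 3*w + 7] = -12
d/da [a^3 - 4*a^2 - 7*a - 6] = 3*a^2 - 8*a - 7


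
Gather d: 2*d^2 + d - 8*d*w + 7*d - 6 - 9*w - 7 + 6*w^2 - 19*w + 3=2*d^2 + d*(8 - 8*w) + 6*w^2 - 28*w - 10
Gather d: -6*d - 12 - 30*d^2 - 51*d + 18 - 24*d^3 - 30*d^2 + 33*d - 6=-24*d^3 - 60*d^2 - 24*d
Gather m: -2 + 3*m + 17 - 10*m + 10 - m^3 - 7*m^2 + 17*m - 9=-m^3 - 7*m^2 + 10*m + 16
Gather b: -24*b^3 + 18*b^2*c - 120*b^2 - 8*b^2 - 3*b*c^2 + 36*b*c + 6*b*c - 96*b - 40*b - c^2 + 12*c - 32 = -24*b^3 + b^2*(18*c - 128) + b*(-3*c^2 + 42*c - 136) - c^2 + 12*c - 32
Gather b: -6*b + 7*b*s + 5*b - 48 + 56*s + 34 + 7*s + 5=b*(7*s - 1) + 63*s - 9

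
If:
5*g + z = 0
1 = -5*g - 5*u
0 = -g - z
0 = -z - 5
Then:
No Solution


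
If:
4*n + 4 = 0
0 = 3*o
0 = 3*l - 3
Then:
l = 1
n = -1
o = 0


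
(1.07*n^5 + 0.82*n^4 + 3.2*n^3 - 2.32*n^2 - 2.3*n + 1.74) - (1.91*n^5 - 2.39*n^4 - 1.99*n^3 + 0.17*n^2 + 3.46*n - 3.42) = -0.84*n^5 + 3.21*n^4 + 5.19*n^3 - 2.49*n^2 - 5.76*n + 5.16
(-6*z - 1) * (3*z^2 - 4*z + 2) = -18*z^3 + 21*z^2 - 8*z - 2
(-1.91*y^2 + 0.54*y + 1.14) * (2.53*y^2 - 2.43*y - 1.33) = -4.8323*y^4 + 6.0075*y^3 + 4.1123*y^2 - 3.4884*y - 1.5162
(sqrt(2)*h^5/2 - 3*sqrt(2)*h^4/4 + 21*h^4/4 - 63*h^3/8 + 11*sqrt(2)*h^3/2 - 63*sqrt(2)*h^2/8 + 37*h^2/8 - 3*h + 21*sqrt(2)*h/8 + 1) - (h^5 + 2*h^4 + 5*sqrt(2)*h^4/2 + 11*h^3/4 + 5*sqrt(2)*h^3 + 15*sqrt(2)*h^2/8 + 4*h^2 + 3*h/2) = -h^5 + sqrt(2)*h^5/2 - 13*sqrt(2)*h^4/4 + 13*h^4/4 - 85*h^3/8 + sqrt(2)*h^3/2 - 39*sqrt(2)*h^2/4 + 5*h^2/8 - 9*h/2 + 21*sqrt(2)*h/8 + 1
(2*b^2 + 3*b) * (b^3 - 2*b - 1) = 2*b^5 + 3*b^4 - 4*b^3 - 8*b^2 - 3*b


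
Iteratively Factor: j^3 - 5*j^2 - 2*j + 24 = (j + 2)*(j^2 - 7*j + 12) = (j - 3)*(j + 2)*(j - 4)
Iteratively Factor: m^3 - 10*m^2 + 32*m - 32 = (m - 4)*(m^2 - 6*m + 8) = (m - 4)^2*(m - 2)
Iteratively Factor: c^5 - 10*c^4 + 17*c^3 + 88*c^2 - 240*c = (c - 4)*(c^4 - 6*c^3 - 7*c^2 + 60*c) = c*(c - 4)*(c^3 - 6*c^2 - 7*c + 60) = c*(c - 5)*(c - 4)*(c^2 - c - 12) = c*(c - 5)*(c - 4)^2*(c + 3)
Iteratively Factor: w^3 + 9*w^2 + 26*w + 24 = (w + 2)*(w^2 + 7*w + 12) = (w + 2)*(w + 4)*(w + 3)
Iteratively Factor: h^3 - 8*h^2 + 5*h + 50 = (h - 5)*(h^2 - 3*h - 10) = (h - 5)*(h + 2)*(h - 5)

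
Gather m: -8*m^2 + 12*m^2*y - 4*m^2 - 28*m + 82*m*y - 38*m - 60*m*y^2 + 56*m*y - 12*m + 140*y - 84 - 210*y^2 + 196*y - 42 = m^2*(12*y - 12) + m*(-60*y^2 + 138*y - 78) - 210*y^2 + 336*y - 126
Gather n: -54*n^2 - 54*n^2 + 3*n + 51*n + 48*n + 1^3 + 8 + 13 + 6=-108*n^2 + 102*n + 28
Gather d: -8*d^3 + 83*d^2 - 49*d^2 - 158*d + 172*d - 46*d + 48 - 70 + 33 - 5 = -8*d^3 + 34*d^2 - 32*d + 6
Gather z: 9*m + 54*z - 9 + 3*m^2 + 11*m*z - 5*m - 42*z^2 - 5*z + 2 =3*m^2 + 4*m - 42*z^2 + z*(11*m + 49) - 7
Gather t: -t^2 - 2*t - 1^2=-t^2 - 2*t - 1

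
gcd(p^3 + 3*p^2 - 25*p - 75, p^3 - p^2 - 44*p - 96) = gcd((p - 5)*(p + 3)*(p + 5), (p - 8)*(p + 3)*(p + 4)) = p + 3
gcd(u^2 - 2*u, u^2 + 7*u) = u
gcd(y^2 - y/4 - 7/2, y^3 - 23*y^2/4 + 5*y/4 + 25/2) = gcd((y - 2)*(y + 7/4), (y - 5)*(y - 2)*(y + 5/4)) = y - 2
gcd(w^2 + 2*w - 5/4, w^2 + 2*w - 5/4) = w^2 + 2*w - 5/4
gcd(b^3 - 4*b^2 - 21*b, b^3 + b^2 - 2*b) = b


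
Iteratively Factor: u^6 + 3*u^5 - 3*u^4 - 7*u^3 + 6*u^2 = (u - 1)*(u^5 + 4*u^4 + u^3 - 6*u^2) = (u - 1)*(u + 2)*(u^4 + 2*u^3 - 3*u^2) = (u - 1)*(u + 2)*(u + 3)*(u^3 - u^2) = u*(u - 1)*(u + 2)*(u + 3)*(u^2 - u) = u^2*(u - 1)*(u + 2)*(u + 3)*(u - 1)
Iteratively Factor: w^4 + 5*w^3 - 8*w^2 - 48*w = (w + 4)*(w^3 + w^2 - 12*w) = (w - 3)*(w + 4)*(w^2 + 4*w) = w*(w - 3)*(w + 4)*(w + 4)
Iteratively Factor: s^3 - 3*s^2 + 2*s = (s)*(s^2 - 3*s + 2) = s*(s - 2)*(s - 1)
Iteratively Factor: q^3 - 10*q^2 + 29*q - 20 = (q - 5)*(q^2 - 5*q + 4) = (q - 5)*(q - 4)*(q - 1)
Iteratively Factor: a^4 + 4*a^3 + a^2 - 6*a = (a + 2)*(a^3 + 2*a^2 - 3*a) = (a - 1)*(a + 2)*(a^2 + 3*a) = (a - 1)*(a + 2)*(a + 3)*(a)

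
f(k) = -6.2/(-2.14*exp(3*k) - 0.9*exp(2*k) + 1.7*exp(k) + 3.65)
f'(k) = -6.2*(6.42*exp(3*k) + 1.8*exp(2*k) - 1.7*exp(k))/(-2.14*exp(3*k) - 0.9*exp(2*k) + 1.7*exp(k) + 3.65)^2 = (-39.804*exp(2*k) - 11.16*exp(k) + 10.54)*exp(k)/(2.14*exp(3*k) + 0.9*exp(2*k) - 1.7*exp(k) - 3.65)^2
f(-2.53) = -1.64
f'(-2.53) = 0.05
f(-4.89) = -1.69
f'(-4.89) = 0.01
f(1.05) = 0.13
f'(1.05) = -0.42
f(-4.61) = -1.69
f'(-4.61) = 0.01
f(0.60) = 0.67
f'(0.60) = -3.06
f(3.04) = 0.00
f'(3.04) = -0.00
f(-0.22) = -1.86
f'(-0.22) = -1.74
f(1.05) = 0.13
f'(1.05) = -0.42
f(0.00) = -2.68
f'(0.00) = -7.58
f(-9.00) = -1.70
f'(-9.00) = 0.00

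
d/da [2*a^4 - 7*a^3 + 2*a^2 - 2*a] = 8*a^3 - 21*a^2 + 4*a - 2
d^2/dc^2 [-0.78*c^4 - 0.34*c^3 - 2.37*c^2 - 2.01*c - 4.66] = -9.36*c^2 - 2.04*c - 4.74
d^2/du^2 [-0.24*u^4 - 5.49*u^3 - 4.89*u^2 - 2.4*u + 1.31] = -2.88*u^2 - 32.94*u - 9.78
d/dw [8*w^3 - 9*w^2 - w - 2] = 24*w^2 - 18*w - 1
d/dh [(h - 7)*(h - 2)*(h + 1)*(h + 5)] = 4*h^3 - 9*h^2 - 70*h + 39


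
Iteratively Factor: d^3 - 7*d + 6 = (d - 2)*(d^2 + 2*d - 3) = (d - 2)*(d + 3)*(d - 1)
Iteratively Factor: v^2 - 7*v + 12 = (v - 3)*(v - 4)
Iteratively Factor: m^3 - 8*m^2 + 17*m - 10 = (m - 5)*(m^2 - 3*m + 2) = (m - 5)*(m - 2)*(m - 1)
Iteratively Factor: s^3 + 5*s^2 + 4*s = (s)*(s^2 + 5*s + 4) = s*(s + 4)*(s + 1)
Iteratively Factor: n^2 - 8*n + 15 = (n - 5)*(n - 3)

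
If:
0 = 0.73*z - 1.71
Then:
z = 2.34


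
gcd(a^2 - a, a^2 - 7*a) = a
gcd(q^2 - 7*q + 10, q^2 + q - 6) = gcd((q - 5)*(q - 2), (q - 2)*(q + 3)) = q - 2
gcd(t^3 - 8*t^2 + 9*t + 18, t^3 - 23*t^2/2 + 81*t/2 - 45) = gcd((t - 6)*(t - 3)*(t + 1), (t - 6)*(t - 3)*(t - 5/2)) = t^2 - 9*t + 18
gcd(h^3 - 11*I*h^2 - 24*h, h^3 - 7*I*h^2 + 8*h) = h^2 - 8*I*h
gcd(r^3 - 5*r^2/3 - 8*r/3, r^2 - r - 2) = r + 1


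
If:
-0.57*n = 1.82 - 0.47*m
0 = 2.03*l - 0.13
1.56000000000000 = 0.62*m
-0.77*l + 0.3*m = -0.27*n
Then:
No Solution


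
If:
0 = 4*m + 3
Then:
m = -3/4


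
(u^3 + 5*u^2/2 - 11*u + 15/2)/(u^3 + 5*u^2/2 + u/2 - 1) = (2*u^3 + 5*u^2 - 22*u + 15)/(2*u^3 + 5*u^2 + u - 2)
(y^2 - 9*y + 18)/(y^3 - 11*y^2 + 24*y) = (y - 6)/(y*(y - 8))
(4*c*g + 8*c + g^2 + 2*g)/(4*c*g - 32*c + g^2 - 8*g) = (g + 2)/(g - 8)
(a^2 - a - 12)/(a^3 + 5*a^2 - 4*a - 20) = (a^2 - a - 12)/(a^3 + 5*a^2 - 4*a - 20)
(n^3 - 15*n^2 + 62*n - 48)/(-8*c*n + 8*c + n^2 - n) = (-n^2 + 14*n - 48)/(8*c - n)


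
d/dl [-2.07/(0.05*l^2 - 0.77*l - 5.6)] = (0.207*l - 1.5939)/(-0.05*l^2 + 0.77*l + 5.6)^2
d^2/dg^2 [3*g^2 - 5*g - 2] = 6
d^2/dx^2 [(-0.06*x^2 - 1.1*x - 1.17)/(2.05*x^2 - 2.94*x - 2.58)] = (-4.44089209850063e-16*x^4 - 9.96873999999999*x^3 - 31.40559*x^2 + 7.40214*x - 16.713612)/(8.615125*x^6 - 37.06605*x^5 + 20.63079*x^4 + 67.885776*x^3 - 25.964604*x^2 - 58.709448*x - 17.173512)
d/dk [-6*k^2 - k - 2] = -12*k - 1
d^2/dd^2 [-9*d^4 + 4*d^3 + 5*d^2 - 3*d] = -108*d^2 + 24*d + 10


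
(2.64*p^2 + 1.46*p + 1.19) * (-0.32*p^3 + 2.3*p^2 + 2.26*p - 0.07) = -0.8448*p^5 + 5.6048*p^4 + 8.9436*p^3 + 5.8518*p^2 + 2.5872*p - 0.0833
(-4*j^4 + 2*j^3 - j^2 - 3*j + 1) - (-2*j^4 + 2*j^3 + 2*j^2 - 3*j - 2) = -2*j^4 - 3*j^2 + 3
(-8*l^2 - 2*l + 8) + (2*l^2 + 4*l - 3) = -6*l^2 + 2*l + 5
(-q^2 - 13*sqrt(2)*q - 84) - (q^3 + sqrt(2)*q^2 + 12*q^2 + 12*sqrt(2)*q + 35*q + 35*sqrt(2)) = -q^3 - 13*q^2 - sqrt(2)*q^2 - 25*sqrt(2)*q - 35*q - 84 - 35*sqrt(2)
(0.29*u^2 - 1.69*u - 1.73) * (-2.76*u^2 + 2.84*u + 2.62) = -0.8004*u^4 + 5.488*u^3 + 0.735*u^2 - 9.341*u - 4.5326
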